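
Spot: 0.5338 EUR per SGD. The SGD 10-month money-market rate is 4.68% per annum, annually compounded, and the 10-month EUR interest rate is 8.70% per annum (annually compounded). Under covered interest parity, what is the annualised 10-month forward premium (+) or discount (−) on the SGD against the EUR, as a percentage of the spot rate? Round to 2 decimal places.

T = 10/12 years.
F = S · g_EUR/g_SGD = 0.5338 × 1.0719914/1.0388506 = 0.5508290.
(F − S)/S ÷ T = (0.5508290 − 0.5338)/0.5338/(10/12) = 0.038282 → 3.83%.

+3.83%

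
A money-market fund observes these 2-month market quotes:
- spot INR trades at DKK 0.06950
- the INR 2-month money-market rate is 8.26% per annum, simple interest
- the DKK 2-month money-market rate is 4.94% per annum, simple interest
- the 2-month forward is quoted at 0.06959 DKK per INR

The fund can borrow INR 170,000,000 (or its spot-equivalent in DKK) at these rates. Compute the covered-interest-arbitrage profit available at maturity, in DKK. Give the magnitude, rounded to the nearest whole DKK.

DKK 80,887

T = 2/12 years.
Invest the INR and cover forward: 170,000,000 × 1.0137666667 × 0.06959 = DKK 11,993,163.80.
Convert at spot and invest in DKK: 170,000,000 × 0.06950 × 1.0082333333 = DKK 11,912,276.83.
The quoted forward overvalues INR, so borrow DKK, buy INR at spot, deposit the INR at 8.26%, and sell the proceeds forward at 0.06959.
Profit = 11,993,163.80 − 11,912,276.83 = DKK 80,887.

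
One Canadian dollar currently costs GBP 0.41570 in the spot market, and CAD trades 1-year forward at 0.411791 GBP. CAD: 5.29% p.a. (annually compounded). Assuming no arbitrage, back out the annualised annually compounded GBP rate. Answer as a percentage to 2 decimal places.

T = 1 year.
F/S = 0.411791/0.4157 = 0.9905966 = (growth of GBP) / (growth of CAD).
CAD growth factor: (1 + 0.0529)^1 = 1.052900.
That pins the GBP growth at 1.0429992.
Annualise: 1.0429992^(1/1) − 1 = 0.042999 = 4.30%.

4.30%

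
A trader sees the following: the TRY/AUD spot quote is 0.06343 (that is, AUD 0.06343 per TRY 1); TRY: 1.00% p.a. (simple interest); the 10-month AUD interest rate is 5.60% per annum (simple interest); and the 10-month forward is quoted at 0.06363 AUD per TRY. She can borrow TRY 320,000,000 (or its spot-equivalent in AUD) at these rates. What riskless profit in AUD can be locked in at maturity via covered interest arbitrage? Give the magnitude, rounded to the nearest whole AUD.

AUD 713,541

T = 10/12 years.
Keep in TRY, deliver into the forward: 320,000,000·1.0083333333·0.06363 = AUD 20,531,280.00.
Swap to AUD now, deposit: 320,000,000·0.06343·1.0466666667 = AUD 21,244,821.33.
The quoted forward undervalues TRY, so borrow TRY, convert to AUD at spot, deposit the AUD at 5.60%, and buy TRY forward at 0.06363 to cover the loan.
Arbitrage profit = |20,531,280.00 − 21,244,821.33| = AUD 713,541.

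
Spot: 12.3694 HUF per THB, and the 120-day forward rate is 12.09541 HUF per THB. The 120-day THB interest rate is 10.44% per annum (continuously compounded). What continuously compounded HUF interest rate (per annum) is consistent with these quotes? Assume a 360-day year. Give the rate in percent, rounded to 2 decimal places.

T = 120/360 years.
By CIP, F/S equals the HUF-to-THB growth ratio: 12.09541/12.3694 = 0.9778494.
THB growth factor: e^(0.1044×120/360) = 1.0354126.
So the HUF growth factor = 1.0124776.
Take logs: ln 1.0124776 / (120/360) = 0.037201, so 3.72%.

3.72%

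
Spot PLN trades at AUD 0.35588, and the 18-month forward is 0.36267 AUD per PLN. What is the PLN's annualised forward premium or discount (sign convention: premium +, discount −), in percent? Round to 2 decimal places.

T = 18/12 years.
(F − S)/S = (0.36267 − 0.35588)/0.35588 = 0.0190795.
×(1/T) gives 1.27% p.a.

+1.27%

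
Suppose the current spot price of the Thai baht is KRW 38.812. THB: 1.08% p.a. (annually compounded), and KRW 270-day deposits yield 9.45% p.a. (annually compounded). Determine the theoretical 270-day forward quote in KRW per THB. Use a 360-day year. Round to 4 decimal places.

T = 270/360 years.
Growth of 1 KRW over T: (1 + 0.0945)^(270/360) = 1.0700691.
THB growth factor: (1 + 0.0108)^(270/360) = 1.00808911.
So F = 38.812 × 1.0700691 / 1.00808911 = 41.198265 (KRW/THB).

41.1983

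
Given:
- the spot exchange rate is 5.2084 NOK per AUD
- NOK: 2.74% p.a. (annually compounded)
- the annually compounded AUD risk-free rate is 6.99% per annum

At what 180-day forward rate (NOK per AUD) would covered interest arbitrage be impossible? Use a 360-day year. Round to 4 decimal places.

T = 180/360 years.
NOK growth factor: (1 + 0.0274)^(180/360) = 1.0136074.
Growth of 1 AUD over T: (1 + 0.0699)^(180/360) = 1.0343597.
So F = 5.2084 × 1.0136074 / 1.0343597 = 5.103904 (NOK/AUD).

5.1039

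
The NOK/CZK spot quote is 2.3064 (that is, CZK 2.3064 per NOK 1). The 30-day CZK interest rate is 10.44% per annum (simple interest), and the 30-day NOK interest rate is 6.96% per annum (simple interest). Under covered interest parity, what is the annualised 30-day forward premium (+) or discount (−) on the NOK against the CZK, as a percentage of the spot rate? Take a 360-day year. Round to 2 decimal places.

+3.46%

T = 30/360 years.
F = S · g_CZK/g_NOK = 2.3064 × 1.008700/1.005800 = 2.3130500.
(F − S)/S ÷ T = (2.3130500 − 2.3064)/2.3064/(30/360) = 0.034599 → 3.46%.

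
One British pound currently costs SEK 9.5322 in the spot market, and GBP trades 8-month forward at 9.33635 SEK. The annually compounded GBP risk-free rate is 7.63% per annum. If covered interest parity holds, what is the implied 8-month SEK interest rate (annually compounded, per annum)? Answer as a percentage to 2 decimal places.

T = 8/12 years.
By CIP, F/S equals the SEK-to-GBP growth ratio: 9.33635/9.5322 = 0.9794539.
The GBP side grows by (1 + 0.0763)^(8/12) = 1.0502408.
That pins the SEK growth at 1.0286624.
r = 1.0286624^(12/8) − 1 = 0.043300 → 4.33%.

4.33%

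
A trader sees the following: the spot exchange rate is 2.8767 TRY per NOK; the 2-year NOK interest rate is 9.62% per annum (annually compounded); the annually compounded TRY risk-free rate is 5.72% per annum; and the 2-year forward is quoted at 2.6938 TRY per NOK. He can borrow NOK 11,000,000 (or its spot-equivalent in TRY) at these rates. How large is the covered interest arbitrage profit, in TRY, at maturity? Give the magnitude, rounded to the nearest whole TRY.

T = 2 years.
Keep in NOK, deliver into the forward: 11,000,000·1.20165444·2.6938 = TRY 35,607,184.04.
Swap to TRY now, deposit: 11,000,000·2.8767·1.11767184 = TRY 35,367,272.40.
The quoted forward overvalues NOK, so borrow TRY, buy NOK at spot, deposit the NOK at 9.62%, and sell the proceeds forward at 2.6938.
The gap between the two covered legs is TRY 239,912.

TRY 239,912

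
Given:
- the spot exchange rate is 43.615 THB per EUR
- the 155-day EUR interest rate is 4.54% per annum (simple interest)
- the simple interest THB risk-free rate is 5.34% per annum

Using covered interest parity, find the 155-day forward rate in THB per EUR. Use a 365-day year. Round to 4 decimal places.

T = 155/365 years.
THB accumulates by 1 + 0.0534×155/365 = 1.02267671.
EUR growth factor: 1 + 0.0454×155/365 = 1.01927945.
Forward (THB per EUR) = 43.615 × 1.02267671 / 1.01927945 = 43.760369.

43.7604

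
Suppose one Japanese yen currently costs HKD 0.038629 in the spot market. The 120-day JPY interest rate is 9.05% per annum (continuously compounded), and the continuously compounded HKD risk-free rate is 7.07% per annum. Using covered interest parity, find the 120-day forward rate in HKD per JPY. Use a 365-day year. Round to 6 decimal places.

T = 120/365 years.
HKD growth factor: e^(0.0707×120/365) = 1.0235161.
JPY accumulates by e^(0.0905×120/365) = 1.0302005.
Forward (HKD per JPY) = 0.038629 × 1.0235161 / 1.0302005 = 0.03837836.

0.038378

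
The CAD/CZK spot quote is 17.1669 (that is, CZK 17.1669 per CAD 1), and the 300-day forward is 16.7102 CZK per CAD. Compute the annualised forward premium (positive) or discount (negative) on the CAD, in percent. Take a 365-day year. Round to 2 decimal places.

-3.24%

T = 300/365 years.
Period premium: (16.7102 − 17.1669)/17.1669 = -0.0266035.
×(1/T) gives -3.24% p.a.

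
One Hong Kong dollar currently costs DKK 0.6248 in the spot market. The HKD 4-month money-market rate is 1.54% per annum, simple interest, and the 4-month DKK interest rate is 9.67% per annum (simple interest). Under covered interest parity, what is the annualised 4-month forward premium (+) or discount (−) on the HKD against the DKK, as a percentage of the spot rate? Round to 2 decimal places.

T = 4/12 years.
No-arbitrage forward: 0.6248 × 1.0322333 / 1.0051333 = 0.6416456 DKK/HKD.
(F − S)/S ÷ T = (0.6416456 − 0.6248)/0.6248/(4/12) = 0.080885 → 8.09%.

+8.09%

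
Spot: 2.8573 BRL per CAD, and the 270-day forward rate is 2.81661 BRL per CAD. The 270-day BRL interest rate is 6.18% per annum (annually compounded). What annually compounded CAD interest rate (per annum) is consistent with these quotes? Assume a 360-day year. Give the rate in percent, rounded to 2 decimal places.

T = 270/360 years.
CIP gives F = S · g_BRL/g_CAD, so g_BRL/g_CAD = 2.81661/2.8573 = 0.9857593.
BRL growth factor: (1 + 0.0618)^(270/360) = 1.0460009.
So the CAD growth factor = 1.0611119.
Annualise: 1.0611119^(360/270) − 1 = 0.082301 = 8.23%.

8.23%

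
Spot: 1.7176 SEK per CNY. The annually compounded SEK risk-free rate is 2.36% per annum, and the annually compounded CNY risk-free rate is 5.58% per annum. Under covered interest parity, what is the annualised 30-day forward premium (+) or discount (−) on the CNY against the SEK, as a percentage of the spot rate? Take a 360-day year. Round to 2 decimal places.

-3.09%

T = 30/360 years.
F = S · g_SEK/g_CNY = 1.7176 × 1.0019457/1.0045352 = 1.7131724.
(F − S)/S ÷ T = (1.7131724 − 1.7176)/1.7176/(30/360) = -0.030933 → -3.09%.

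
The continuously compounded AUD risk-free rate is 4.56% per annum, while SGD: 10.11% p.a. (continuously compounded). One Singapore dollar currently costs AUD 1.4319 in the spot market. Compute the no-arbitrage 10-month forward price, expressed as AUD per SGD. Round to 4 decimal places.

T = 10/12 years.
AUD accumulates by e^(0.0456×10/12) = 1.0387312.
SGD accumulates by e^(0.1011×10/12) = 1.0879008.
CIP: F = S · (grow AUD)/(grow SGD) = 1.4319 × 1.0387312/1.0879008 = 1.367183 AUD per SGD.

1.3672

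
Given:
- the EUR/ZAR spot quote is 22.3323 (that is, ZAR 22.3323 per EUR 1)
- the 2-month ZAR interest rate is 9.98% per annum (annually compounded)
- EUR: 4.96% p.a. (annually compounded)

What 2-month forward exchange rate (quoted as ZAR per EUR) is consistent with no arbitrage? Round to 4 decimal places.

T = 2/12 years.
Growth of 1 ZAR over T: (1 + 0.0998)^(2/12) = 1.01598108.
EUR accumulates by (1 + 0.0496)^(2/12) = 1.00810083.
So F = 22.3323 × 1.01598108 / 1.00810083 = 22.506870 (ZAR/EUR).

22.5069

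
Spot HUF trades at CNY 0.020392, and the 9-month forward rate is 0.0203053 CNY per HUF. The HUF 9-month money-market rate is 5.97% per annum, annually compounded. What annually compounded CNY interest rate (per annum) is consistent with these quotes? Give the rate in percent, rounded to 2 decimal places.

T = 9/12 years.
By CIP, F/S equals the CNY-to-HUF growth ratio: 0.0203053/0.020392 = 0.9957483.
HUF growth factor: (1 + 0.0597)^(9/12) = 1.0444489.
Hence g_CNY = 1.0400082.
Annualise: 1.0400082^(12/9) − 1 = 0.053697 = 5.37%.

5.37%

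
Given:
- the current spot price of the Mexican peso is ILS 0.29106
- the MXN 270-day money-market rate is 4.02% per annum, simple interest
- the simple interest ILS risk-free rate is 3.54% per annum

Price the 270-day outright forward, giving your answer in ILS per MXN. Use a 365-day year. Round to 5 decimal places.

0.29006

T = 270/365 years.
ILS growth factor: 1 + 0.0354×270/365 = 1.0261863.
MXN growth factor: 1 + 0.0402×270/365 = 1.029737.
So F = 0.29106 × 1.0261863 / 1.029737 = 0.2900564 (ILS/MXN).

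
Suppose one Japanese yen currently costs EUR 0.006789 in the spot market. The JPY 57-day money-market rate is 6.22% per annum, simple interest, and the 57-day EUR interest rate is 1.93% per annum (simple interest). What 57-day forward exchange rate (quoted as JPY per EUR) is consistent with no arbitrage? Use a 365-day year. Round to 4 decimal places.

148.2809

T = 57/365 years.
EUR growth factor: 1 + 0.0193×57/365 = 1.003013973.
JPY growth factor: 1 + 0.0622×57/365 = 1.009713425.
CIP: F = S · (grow EUR)/(grow JPY) = 0.006789 × 1.003013973/1.009713425 = 0.00674395496 EUR per JPY.
Invert for JPY per EUR: 1 / 0.00674395496 = 148.2809.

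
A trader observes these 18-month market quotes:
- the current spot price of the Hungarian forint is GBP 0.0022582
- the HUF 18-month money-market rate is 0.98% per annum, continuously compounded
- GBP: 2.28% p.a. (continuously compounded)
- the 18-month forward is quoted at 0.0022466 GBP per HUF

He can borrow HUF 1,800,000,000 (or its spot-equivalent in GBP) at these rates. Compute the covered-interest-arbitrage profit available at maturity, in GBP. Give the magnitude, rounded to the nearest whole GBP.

GBP 102,415

T = 18/12 years.
Keep in HUF, deliver into the forward: 1,800,000,000·1.014808576·0.0022466 = GBP 4,103,764.10.
Swap to GBP now, deposit: 1,800,000,000·0.0022582·1.034791544 = GBP 4,206,179.28.
The quoted forward undervalues HUF, so borrow HUF, convert to GBP at spot, deposit the GBP at 2.28%, and buy HUF forward at 0.0022466 to cover the loan.
The gap between the two covered legs is GBP 102,415.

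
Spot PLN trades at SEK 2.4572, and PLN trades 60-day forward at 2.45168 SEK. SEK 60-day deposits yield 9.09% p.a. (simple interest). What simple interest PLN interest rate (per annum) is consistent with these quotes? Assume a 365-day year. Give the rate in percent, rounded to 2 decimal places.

10.48%

T = 60/365 years.
By CIP, F/S equals the SEK-to-PLN growth ratio: 2.45168/2.4572 = 0.9977535.
SEK growth factor: 1 + 0.0909×60/365 = 1.0149425.
So the PLN growth factor = 1.0172277.
(1.0172277 − 1)/T = 0.104802, i.e. 10.48%.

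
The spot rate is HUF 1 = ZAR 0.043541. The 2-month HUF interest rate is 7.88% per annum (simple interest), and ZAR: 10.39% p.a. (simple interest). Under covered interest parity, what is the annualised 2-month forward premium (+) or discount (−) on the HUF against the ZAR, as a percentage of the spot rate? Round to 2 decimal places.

T = 2/12 years.
CIP forward (ZAR per HUF) = 0.043541 × 1.0173167/1.0131333 = 0.043720788.
(F − S)/S ÷ T = (0.043720788 − 0.043541)/0.043541/(2/12) = 0.024775 → 2.48%.

+2.48%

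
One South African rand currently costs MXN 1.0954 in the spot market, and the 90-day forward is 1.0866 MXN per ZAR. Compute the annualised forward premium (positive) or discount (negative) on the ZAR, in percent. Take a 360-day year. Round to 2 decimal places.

T = 90/360 years.
Period premium: (1.0866 − 1.0954)/1.0954 = -0.0080336.
Annualise by dividing by T: -0.0080336 / (90/360) = -0.032134 → -3.21%.

-3.21%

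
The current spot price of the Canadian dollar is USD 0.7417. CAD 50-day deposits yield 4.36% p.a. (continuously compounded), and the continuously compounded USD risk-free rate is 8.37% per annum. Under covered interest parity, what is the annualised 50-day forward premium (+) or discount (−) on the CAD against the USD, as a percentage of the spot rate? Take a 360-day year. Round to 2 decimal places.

+4.02%

T = 50/360 years.
F = S · g_USD/g_CAD = 0.7417 × 1.0116928/1.0060739 = 0.7458424.
Annualised premium = (F − S)/S × (1/T) = (0.7458424 − 0.7417)/0.7417 ÷ (50/360) = 4.02%.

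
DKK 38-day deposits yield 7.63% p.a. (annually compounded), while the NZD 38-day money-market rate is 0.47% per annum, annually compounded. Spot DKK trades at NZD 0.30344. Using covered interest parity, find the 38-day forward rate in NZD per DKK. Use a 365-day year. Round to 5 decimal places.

0.30127

T = 38/365 years.
NZD growth factor: (1 + 0.0047)^(38/365) = 1.0004883.
DKK accumulates by (1 + 0.0763)^(38/365) = 1.0076845.
CIP: F = S · (grow NZD)/(grow DKK) = 0.30344 × 1.0004883/1.0076845 = 0.3012730 NZD per DKK.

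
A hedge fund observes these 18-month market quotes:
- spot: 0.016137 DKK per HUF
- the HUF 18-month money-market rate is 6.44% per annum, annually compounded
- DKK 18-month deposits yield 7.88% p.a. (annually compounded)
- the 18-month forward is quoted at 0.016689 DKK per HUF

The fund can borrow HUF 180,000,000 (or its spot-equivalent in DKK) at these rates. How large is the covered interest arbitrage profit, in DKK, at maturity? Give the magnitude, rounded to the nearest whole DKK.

T = 18/12 years.
Route A — deposit HUF, sell forward: 180,000,000 × 1.098138958 × 0.016689 = DKK 3,298,831.39.
Route B — convert at spot, deposit DKK: 180,000,000 × 0.016137 × 1.120498828 = DKK 3,254,668.13.
The quoted forward overvalues HUF, so borrow DKK, buy HUF at spot, deposit the HUF at 6.44%, and sell the proceeds forward at 0.016689.
Arbitrage profit = |3,298,831.39 − 3,254,668.13| = DKK 44,163.

DKK 44,163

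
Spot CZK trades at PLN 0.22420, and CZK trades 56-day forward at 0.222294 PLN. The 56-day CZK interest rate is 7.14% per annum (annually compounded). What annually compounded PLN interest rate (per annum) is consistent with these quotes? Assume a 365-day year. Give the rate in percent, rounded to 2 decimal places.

T = 56/365 years.
F/S = 0.222294/0.2242 = 0.9914987 = (growth of PLN) / (growth of CZK).
The CZK side grows by (1 + 0.0714)^(56/365) = 1.0106373.
So the PLN growth factor = 1.0020456.
Annualise: 1.0020456^(365/56) − 1 = 0.013408 = 1.34%.

1.34%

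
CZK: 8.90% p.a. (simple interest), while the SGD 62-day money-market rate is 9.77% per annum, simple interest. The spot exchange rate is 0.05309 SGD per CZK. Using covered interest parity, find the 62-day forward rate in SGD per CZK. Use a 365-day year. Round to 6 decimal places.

T = 62/365 years.
Growth of 1 SGD over T: 1 + 0.0977×62/365 = 1.0165956.
CZK accumulates by 1 + 0.0890×62/365 = 1.0151178.
Forward (SGD per CZK) = 0.05309 × 1.0165956 / 1.0151178 = 0.05316729.

0.053167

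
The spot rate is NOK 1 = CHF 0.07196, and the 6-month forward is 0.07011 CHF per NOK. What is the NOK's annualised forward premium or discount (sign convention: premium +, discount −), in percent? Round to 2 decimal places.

-5.14%

T = 6/12 years.
(F − S)/S = (0.07011 − 0.07196)/0.07196 = -0.0257087.
Annualise by dividing by T: -0.0257087 / (6/12) = -0.051417 → -5.14%.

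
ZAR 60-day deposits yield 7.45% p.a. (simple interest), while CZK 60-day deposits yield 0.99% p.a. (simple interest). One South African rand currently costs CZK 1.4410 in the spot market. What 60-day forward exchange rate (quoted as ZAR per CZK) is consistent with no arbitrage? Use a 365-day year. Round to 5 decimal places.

T = 60/365 years.
Growth of 1 CZK over T: 1 + 0.0099×60/365 = 1.0016274.
Growth of 1 ZAR over T: 1 + 0.0745×60/365 = 1.0122466.
Forward (CZK per ZAR) = 1.441 × 1.0016274 / 1.0122466 = 1.425883.
Invert for ZAR per CZK: 1 / 1.425883 = 0.70132.

0.70132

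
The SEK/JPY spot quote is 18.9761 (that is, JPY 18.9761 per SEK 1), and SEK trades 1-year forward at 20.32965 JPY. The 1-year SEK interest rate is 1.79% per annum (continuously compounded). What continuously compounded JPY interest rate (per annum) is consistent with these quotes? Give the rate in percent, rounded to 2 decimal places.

T = 1 year.
By CIP, F/S equals the JPY-to-SEK growth ratio: 20.32965/18.9761 = 1.0713292.
SEK growth factor: e^(0.0179×1) = 1.0180612.
So the JPY growth factor = 1.0906787.
r = ln(1.0906787)/1 = 0.086800 → 8.68%.

8.68%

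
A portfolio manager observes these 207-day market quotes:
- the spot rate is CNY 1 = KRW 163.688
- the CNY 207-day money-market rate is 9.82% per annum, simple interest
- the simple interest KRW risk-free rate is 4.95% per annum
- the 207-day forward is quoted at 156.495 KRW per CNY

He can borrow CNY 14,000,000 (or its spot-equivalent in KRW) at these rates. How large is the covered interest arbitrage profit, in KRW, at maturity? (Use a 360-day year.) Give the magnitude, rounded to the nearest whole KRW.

T = 207/360 years.
Invest the CNY and cover forward: 14,000,000 × 1.056465 × 156.495 = KRW 2,314,640,862.45.
Convert at spot and invest in KRW: 14,000,000 × 163.688 × 1.0284625 = KRW 2,356,857,575.80.
The quoted forward undervalues CNY, so borrow CNY, convert to KRW at spot, deposit the KRW at 4.95%, and buy CNY forward at 156.495 to cover the loan.
Arbitrage profit = |2,314,640,862.45 − 2,356,857,575.80| = KRW 42,216,713.

KRW 42,216,713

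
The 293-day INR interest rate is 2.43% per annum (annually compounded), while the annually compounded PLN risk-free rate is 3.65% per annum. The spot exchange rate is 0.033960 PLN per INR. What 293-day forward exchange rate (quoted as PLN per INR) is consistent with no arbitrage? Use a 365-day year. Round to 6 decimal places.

T = 293/365 years.
Growth of 1 PLN over T: (1 + 0.0365)^(293/365) = 1.029196.
INR growth factor: (1 + 0.0243)^(293/365) = 1.0194603.
Forward (PLN per INR) = 0.03396 × 1.029196 / 1.0194603 = 0.03428431.

0.034284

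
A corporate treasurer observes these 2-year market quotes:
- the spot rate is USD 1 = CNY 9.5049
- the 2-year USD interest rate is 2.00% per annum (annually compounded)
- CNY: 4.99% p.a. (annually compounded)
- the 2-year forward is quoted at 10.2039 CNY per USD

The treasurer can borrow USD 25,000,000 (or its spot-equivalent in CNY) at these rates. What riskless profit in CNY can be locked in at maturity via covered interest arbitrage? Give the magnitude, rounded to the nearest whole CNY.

CNY 3,474,531

T = 2 years.
Invest the USD and cover forward: 25,000,000 × 1.040400 × 10.2039 = CNY 265,403,439.00.
Convert at spot and invest in CNY: 25,000,000 × 9.5049 × 1.10229001 = CNY 261,928,907.90.
The quoted forward overvalues USD, so borrow CNY, buy USD at spot, deposit the USD at 2.00%, and sell the proceeds forward at 10.2039.
Arbitrage profit = |265,403,439.00 − 261,928,907.90| = CNY 3,474,531.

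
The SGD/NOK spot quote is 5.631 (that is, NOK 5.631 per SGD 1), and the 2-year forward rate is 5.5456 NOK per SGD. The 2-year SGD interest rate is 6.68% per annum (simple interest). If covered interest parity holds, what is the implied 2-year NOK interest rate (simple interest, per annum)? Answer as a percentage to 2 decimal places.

T = 2 years.
CIP gives F = S · g_NOK/g_SGD, so g_NOK/g_SGD = 5.5456/5.631 = 0.9848340.
The SGD side grows by 1 + 0.0668×2 = 1.133600.
So the NOK growth factor = 1.1164078.
(1.1164078 − 1)/T = 0.058204, i.e. 5.82%.

5.82%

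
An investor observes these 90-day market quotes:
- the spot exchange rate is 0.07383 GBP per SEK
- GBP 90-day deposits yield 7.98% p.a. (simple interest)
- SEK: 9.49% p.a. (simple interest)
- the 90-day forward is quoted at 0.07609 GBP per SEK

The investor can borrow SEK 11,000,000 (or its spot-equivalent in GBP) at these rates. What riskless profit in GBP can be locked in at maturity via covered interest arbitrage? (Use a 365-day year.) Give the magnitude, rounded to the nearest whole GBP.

T = 90/365 years.
Route A — deposit SEK, sell forward: 11,000,000 × 1.023400 × 0.07609 = GBP 856,575.57.
Route B — convert at spot, deposit GBP: 11,000,000 × 0.07383 × 1.01967671 = GBP 828,110.05.
The quoted forward overvalues SEK, so borrow GBP, buy SEK at spot, deposit the SEK at 9.49%, and sell the proceeds forward at 0.07609.
The gap between the two covered legs is GBP 28,466.

GBP 28,466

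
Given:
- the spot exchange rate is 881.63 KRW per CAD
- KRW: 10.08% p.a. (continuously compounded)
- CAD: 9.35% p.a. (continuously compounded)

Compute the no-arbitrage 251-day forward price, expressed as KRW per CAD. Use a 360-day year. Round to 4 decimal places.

886.1287

T = 251/360 years.
KRW accumulates by e^(0.1008×251/360) = 1.072808526.
CAD accumulates by e^(0.0935×251/360) = 1.0673621.
So F = 881.63 × 1.072808526 / 1.0673621 = 886.128691 (KRW/CAD).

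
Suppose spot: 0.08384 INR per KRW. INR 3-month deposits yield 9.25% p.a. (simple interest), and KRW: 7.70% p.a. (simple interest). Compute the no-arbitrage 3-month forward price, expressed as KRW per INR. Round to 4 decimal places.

11.8823

T = 3/12 years.
Growth of 1 INR over T: 1 + 0.0925×3/12 = 1.023125.
Growth of 1 KRW over T: 1 + 0.0770×3/12 = 1.019250.
CIP: F = S · (grow INR)/(grow KRW) = 0.08384 × 1.023125/1.019250 = 0.084158744 INR per KRW.
Invert for KRW per INR: 1 / 0.084158744 = 11.8823.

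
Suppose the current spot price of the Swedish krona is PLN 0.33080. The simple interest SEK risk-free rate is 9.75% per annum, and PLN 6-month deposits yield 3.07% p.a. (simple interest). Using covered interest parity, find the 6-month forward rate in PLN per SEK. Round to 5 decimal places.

T = 6/12 years.
Growth of 1 PLN over T: 1 + 0.0307×6/12 = 1.015350.
SEK accumulates by 1 + 0.0975×6/12 = 1.048750.
CIP: F = S · (grow PLN)/(grow SEK) = 0.3308 × 1.015350/1.048750 = 0.3202649 PLN per SEK.

0.32026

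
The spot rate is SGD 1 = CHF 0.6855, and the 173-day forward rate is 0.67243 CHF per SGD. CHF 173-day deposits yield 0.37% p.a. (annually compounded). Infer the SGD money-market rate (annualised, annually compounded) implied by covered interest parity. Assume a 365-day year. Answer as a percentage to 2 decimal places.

4.53%

T = 173/365 years.
CIP gives F = S · g_CHF/g_SGD, so g_CHF/g_SGD = 0.67243/0.6855 = 0.9809336.
CHF growth factor: (1 + 0.0037)^(173/365) = 1.001752.
So the SGD growth factor = 1.021223.
r = 1.021223^(365/173) − 1 = 0.045305 → 4.53%.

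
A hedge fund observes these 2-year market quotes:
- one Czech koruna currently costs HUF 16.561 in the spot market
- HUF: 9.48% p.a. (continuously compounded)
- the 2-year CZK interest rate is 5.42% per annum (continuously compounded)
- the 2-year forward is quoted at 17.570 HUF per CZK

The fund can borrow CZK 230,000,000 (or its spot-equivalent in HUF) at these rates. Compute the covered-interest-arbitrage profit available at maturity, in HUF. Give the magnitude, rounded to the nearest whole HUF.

HUF 100,446,441

T = 2 years.
Keep in CZK, deliver into the forward: 230,000,000·1.11449345362·17.570 = HUF 4,503,779,495.42.
Swap to HUF now, deposit: 230,000,000·16.561·1.208765994545 = HUF 4,604,225,936.20.
The quoted forward undervalues CZK, so borrow CZK, convert to HUF at spot, deposit the HUF at 9.48%, and buy CZK forward at 17.570 to cover the loan.
The gap between the two covered legs is HUF 100,446,441.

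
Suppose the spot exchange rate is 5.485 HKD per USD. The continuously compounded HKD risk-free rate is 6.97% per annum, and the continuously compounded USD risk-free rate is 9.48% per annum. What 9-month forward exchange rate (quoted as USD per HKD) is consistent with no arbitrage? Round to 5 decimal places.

0.18578

T = 9/12 years.
Growth of 1 HKD over T: e^(0.0697×9/12) = 1.0536655.
USD accumulates by e^(0.0948×9/12) = 1.0736886.
So F = 5.485 × 1.0536655 / 1.0736886 = 5.382711 (HKD/USD).
Quoted the other way: 1/5.382711 = 0.18578 USD per HKD.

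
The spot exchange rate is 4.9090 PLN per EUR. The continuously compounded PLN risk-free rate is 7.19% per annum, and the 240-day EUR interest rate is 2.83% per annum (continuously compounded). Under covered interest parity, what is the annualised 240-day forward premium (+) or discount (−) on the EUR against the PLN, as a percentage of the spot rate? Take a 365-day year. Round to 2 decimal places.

+4.42%

T = 240/365 years.
F = S · g_PLN/g_EUR = 4.909 × 1.0484121/1.0187824 = 5.0517706.
(F − S)/S ÷ T = (5.0517706 − 4.909)/4.909/(240/365) = 0.044231 → 4.42%.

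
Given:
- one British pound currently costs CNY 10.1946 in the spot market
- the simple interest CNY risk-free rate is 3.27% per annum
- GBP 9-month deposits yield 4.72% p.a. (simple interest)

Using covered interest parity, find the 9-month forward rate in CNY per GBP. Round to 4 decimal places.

10.0875

T = 9/12 years.
Growth of 1 CNY over T: 1 + 0.0327×9/12 = 1.024525.
Growth of 1 GBP over T: 1 + 0.0472×9/12 = 1.035400.
So F = 10.1946 × 1.024525 / 1.035400 = 10.087524 (CNY/GBP).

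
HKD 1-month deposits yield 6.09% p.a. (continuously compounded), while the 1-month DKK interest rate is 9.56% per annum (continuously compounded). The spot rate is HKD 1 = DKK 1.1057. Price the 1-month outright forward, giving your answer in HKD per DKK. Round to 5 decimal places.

0.90179

T = 1/12 years.
DKK growth factor: e^(0.0956×1/12) = 1.0079985.
HKD accumulates by e^(0.0609×1/12) = 1.0050879.
Forward (DKK per HKD) = 1.1057 × 1.0079985 / 1.0050879 = 1.108902.
Quoted the other way: 1/1.108902 = 0.90179 HKD per DKK.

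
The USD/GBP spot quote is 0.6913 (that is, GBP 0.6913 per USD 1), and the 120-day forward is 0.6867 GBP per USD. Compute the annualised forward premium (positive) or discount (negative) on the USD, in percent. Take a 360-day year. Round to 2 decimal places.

-2.00%

T = 120/360 years.
Period premium: (0.6867 − 0.6913)/0.6913 = -0.0066541.
Annualise by dividing by T: -0.0066541 / (120/360) = -0.019962 → -2.00%.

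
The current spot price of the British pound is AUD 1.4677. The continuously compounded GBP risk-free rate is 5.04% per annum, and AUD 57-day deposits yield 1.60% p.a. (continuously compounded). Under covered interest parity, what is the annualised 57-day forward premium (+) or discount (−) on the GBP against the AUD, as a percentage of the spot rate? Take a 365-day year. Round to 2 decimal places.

T = 57/365 years.
F = S · g_AUD/g_GBP = 1.4677 × 1.0025018/1.0079017 = 1.4598367.
(F − S)/S ÷ T = (1.4598367 − 1.4677)/1.4677/(57/365) = -0.034307 → -3.43%.

-3.43%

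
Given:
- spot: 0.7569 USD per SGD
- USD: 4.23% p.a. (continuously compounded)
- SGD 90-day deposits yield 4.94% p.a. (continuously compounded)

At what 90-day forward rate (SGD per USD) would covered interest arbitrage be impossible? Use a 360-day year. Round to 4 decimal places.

1.3235

T = 90/360 years.
Growth of 1 USD over T: e^(0.0423×90/360) = 1.0106311.
SGD growth factor: e^(0.0494×90/360) = 1.0124266.
Forward (USD per SGD) = 0.7569 × 1.0106311 / 1.0124266 = 0.7555577.
Quoted the other way: 1/0.7555577 = 1.3235 SGD per USD.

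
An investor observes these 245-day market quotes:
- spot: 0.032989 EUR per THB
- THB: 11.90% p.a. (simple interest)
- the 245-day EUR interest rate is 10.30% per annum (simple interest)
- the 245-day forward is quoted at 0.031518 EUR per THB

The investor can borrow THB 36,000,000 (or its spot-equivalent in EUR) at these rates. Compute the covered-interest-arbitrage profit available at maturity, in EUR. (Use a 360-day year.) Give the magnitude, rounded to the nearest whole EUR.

T = 245/360 years.
Route A — deposit THB, sell forward: 36,000,000 × 1.080986111 × 0.031518 = EUR 1,226,538.73.
Route B — convert at spot, deposit EUR: 36,000,000 × 0.032989 × 1.070097222 = EUR 1,270,851.74.
The quoted forward undervalues THB, so borrow THB, convert to EUR at spot, deposit the EUR at 10.30%, and buy THB forward at 0.031518 to cover the loan.
Arbitrage profit = |1,226,538.73 − 1,270,851.74| = EUR 44,313.

EUR 44,313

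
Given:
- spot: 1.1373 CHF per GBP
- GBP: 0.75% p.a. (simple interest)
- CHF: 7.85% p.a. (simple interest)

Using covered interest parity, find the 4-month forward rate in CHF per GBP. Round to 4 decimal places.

T = 4/12 years.
Growth of 1 CHF over T: 1 + 0.0785×4/12 = 1.0261667.
GBP accumulates by 1 + 0.0075×4/12 = 1.002500.
CIP: F = S · (grow CHF)/(grow GBP) = 1.1373 × 1.0261667/1.002500 = 1.164149 CHF per GBP.

1.1641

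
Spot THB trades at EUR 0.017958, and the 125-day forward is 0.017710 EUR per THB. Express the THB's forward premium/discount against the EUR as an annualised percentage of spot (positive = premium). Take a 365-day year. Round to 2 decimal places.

T = 125/365 years.
Period premium: (0.017710 − 0.017958)/0.017958 = -0.0138100.
Per annum: -0.0138100 / (125/365) = -0.040325 = -4.03%.

-4.03%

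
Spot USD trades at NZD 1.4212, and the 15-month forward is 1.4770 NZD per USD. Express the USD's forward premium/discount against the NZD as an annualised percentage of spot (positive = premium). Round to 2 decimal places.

+3.14%

T = 15/12 years.
(F − S)/S = (1.4770 − 1.4212)/1.4212 = 0.0392626.
Per annum: 0.0392626 / (15/12) = 0.031410 = 3.14%.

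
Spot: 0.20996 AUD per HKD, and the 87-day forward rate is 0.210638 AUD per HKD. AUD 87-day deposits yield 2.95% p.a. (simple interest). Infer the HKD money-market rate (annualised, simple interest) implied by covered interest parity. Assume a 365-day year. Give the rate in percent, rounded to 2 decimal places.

1.59%

T = 87/365 years.
F/S = 0.210638/0.20996 = 1.0032292 = (growth of AUD) / (growth of HKD).
AUD growth factor: 1 + 0.0295×87/365 = 1.0070315.
Hence g_HKD = 1.0037901.
(1.0037901 − 1)/T = 0.015901, i.e. 1.59%.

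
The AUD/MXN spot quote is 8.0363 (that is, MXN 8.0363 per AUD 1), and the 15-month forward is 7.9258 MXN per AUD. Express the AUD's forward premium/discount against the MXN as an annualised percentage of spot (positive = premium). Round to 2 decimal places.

T = 15/12 years.
(F − S)/S = (7.9258 − 8.0363)/8.0363 = -0.0137501.
Per annum: -0.0137501 / (15/12) = -0.011000 = -1.10%.

-1.10%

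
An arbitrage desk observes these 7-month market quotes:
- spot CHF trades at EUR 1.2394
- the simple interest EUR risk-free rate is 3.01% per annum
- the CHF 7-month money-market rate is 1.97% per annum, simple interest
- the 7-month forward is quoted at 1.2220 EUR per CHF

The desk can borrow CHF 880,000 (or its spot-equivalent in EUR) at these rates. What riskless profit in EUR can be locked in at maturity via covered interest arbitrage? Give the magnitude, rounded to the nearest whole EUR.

EUR 22,105

T = 7/12 years.
Keep in CHF, deliver into the forward: 880,000·1.011491667·1.2220 = EUR 1,087,717.68.
Swap to EUR now, deposit: 880,000·1.2394·1.017558333 = EUR 1,109,822.38.
The quoted forward undervalues CHF, so borrow CHF, convert to EUR at spot, deposit the EUR at 3.01%, and buy CHF forward at 1.2220 to cover the loan.
Profit = 1,109,822.38 − 1,087,717.68 = EUR 22,105.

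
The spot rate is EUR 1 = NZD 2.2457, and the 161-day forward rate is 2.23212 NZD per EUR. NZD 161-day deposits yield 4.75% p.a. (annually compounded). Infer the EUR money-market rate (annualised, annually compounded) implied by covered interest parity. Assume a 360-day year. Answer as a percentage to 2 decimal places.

T = 161/360 years.
CIP gives F = S · g_NZD/g_EUR, so g_NZD/g_EUR = 2.23212/2.2457 = 0.9939529.
The NZD side grows by (1 + 0.0475)^(161/360) = 1.0209708.
Hence g_EUR = 1.0271823.
r = 1.0271823^(360/161) − 1 = 0.061804 → 6.18%.

6.18%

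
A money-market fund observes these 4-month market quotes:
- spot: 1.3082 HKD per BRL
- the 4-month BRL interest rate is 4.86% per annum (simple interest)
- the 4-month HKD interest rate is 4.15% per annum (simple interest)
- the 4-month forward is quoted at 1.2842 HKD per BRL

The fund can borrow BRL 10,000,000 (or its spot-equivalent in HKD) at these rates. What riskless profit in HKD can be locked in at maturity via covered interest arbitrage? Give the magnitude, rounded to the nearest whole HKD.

HKD 212,927

T = 4/12 years.
Invest the BRL and cover forward: 10,000,000 × 1.016200 × 1.2842 = HKD 13,050,040.40.
Convert at spot and invest in HKD: 10,000,000 × 1.3082 × 1.0138333333 = HKD 13,262,967.67.
The quoted forward undervalues BRL, so borrow BRL, convert to HKD at spot, deposit the HKD at 4.15%, and buy BRL forward at 1.2842 to cover the loan.
The gap between the two covered legs is HKD 212,927.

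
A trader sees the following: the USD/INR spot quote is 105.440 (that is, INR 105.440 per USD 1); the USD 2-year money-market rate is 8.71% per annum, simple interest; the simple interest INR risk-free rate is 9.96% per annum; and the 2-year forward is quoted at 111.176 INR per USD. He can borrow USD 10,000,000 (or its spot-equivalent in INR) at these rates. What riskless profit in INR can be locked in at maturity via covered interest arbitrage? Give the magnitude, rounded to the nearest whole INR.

T = 2 years.
Invest the USD and cover forward: 10,000,000 × 1.174200 × 111.176 = INR 1,305,428,592.00.
Convert at spot and invest in INR: 10,000,000 × 105.440 × 1.199200 = INR 1,264,436,480.00.
The quoted forward overvalues USD, so borrow INR, buy USD at spot, deposit the USD at 8.71%, and sell the proceeds forward at 111.176.
The gap between the two covered legs is INR 40,992,112.

INR 40,992,112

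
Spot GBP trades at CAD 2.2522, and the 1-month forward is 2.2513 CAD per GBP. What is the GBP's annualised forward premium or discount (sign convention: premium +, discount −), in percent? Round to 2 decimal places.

-0.48%

T = 1/12 years.
Period premium: (2.2513 − 2.2522)/2.2522 = -0.0003996.
Annualise by dividing by T: -0.0003996 / (1/12) = -0.004795 → -0.48%.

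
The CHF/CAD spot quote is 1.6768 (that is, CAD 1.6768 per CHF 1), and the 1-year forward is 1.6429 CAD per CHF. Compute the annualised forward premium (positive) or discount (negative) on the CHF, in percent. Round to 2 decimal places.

-2.02%

T = 1 year.
(F − S)/S = (1.6429 − 1.6768)/1.6768 = -0.0202171.
×(1/T) gives -2.02% p.a.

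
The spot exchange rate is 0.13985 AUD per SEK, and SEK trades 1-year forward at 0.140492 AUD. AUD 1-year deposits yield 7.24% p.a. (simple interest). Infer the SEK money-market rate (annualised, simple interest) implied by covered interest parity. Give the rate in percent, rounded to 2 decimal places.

T = 1 year.
By CIP, F/S equals the AUD-to-SEK growth ratio: 0.140492/0.13985 = 1.0045906.
The AUD side grows by 1 + 0.0724×1 = 1.072400.
Hence g_SEK = 1.0674995.
(1.0674995 − 1)/T = 0.067500, i.e. 6.75%.

6.75%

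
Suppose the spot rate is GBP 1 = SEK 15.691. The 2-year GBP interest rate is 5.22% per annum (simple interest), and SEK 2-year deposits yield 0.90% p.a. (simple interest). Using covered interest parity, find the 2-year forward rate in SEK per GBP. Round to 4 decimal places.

T = 2 years.
SEK growth factor: 1 + 0.0090×2 = 1.018000.
GBP accumulates by 1 + 0.0522×2 = 1.104400.
Forward (SEK per GBP) = 15.691 × 1.018000 / 1.104400 = 14.463453.

14.4635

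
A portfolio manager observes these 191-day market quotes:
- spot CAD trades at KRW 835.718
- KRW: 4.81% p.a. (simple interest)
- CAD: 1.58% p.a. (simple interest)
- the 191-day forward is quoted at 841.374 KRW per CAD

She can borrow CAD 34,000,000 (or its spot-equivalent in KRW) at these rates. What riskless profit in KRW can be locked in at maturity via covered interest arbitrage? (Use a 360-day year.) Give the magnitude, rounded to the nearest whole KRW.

T = 191/360 years.
Invest the CAD and cover forward: 34,000,000 × 1.008382777778 × 841.374 = KRW 28,846,519,743.19.
Convert at spot and invest in KRW: 34,000,000 × 835.718 × 1.025519722222 = KRW 29,139,539,901.34.
The quoted forward undervalues CAD, so borrow CAD, convert to KRW at spot, deposit the KRW at 4.81%, and buy CAD forward at 841.374 to cover the loan.
The gap between the two covered legs is KRW 293,020,158.

KRW 293,020,158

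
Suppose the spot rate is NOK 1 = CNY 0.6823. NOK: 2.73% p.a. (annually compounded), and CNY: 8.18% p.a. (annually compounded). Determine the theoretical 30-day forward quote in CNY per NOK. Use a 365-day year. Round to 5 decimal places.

T = 30/365 years.
CNY accumulates by (1 + 0.0818)^(30/365) = 1.0064834.
NOK accumulates by (1 + 0.0273)^(30/365) = 1.0022162.
Forward (CNY per NOK) = 0.6823 × 1.0064834 / 1.0022162 = 0.6852051.

0.68521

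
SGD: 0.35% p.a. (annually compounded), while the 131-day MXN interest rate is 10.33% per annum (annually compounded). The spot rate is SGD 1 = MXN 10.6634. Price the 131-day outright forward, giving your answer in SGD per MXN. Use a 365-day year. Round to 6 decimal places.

T = 131/365 years.
MXN growth factor: (1 + 0.1033)^(131/365) = 1.0359121.
SGD growth factor: (1 + 0.0035)^(131/365) = 1.0012548.
Forward (MXN per SGD) = 10.6634 × 1.0359121 / 1.0012548 = 11.03250.
Quoted the other way: 1/11.03250 = 0.090641 SGD per MXN.

0.090641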